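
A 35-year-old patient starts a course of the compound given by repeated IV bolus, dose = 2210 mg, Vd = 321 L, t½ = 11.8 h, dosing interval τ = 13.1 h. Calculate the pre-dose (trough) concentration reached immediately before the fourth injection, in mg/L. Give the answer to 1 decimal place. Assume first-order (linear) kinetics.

5.4 mg/L

C₀ per dose = Dose / Vd = 2210 / 321 = 6.885 mg/L
k = ln2 / t½ = 0.693147 / 11.8 = 0.05874 h⁻¹
Fraction remaining after one interval: r = e^(−kτ) = e^(−0.05874 × 13.1) = 0.4632
Before dose 4, 3 doses have been given (aged 1τ, 2τ, 3τ).
C_trough = C₀ × (r + r² + … + r^3) = C₀ × r(1−r^3)/(1−r)
        = 6.885 × 0.4632 × (1 − 0.09938) / (1 − 0.4632) = 5.351 mg/L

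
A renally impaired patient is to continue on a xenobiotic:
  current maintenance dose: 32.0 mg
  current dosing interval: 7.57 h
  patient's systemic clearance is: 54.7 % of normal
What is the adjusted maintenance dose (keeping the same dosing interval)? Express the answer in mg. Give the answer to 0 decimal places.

To keep the same average steady-state level, dosing rate must scale with clearance.
CL ratio = 54.7 / 100 = 0.5470
New dose (same interval) = 32.0 × 0.5470 = 17.50 mg

18 mg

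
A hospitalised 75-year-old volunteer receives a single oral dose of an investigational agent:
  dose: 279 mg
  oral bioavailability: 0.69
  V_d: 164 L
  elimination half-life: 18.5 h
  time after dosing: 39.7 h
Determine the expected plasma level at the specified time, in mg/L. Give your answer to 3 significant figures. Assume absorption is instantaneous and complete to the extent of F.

Amount reaching circulation = F × Dose = 0.69 × 279.0 = 192.5 mg
C₀ = F·Dose / Vd = 192.5 / 164 = 1.174 mg/L
k = ln2 / t½ = 0.693147 / 18.5 = 0.03747 h⁻¹
C = C₀ · e^(−k·t) = 1.174 × e^(−0.03747 × 39.7)
  = 1.174 × 0.2259 = 0.2652 mg/L

0.265 mg/L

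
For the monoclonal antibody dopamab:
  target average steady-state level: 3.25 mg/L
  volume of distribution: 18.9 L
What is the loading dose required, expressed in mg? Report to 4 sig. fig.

LD = Css × Vd = 3.25 × 18.9 = 61.43 mg

61.43 mg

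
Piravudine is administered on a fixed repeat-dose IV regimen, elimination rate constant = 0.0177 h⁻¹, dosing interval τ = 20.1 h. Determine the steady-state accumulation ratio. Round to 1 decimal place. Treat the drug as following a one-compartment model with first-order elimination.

e^(−kτ) = e^(−0.01770 × 20.1) = 0.7006
Accumulation ratio R = 1 / (1 − e^(−kτ)) = 1 / (1 − 0.7006) = 3.340

3.3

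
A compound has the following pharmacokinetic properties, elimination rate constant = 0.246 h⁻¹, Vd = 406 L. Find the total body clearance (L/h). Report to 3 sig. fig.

CL = k × Vd = 0.246 × 406 = 99.88 L/h

99.9 L/h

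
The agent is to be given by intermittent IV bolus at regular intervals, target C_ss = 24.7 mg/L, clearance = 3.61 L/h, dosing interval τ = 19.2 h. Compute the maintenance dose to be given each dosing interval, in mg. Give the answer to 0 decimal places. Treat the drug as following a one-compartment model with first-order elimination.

1712 mg

At steady state, Dose/τ = Css × CL.
Dose = Css × CL × τ = 24.7 × 3.610 × 19.2 = 1712 mg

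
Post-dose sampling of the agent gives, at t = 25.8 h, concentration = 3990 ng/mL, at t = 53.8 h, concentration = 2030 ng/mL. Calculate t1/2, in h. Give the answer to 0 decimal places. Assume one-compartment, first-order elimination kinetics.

k = ln(C₁/C₂) / (t₂ − t₁) = ln(3990/2030) / (53.8 − 25.8)
  = 0.6758 / 28.00 = 0.02414 h⁻¹
t½ = ln2 / k = 0.693147 / 0.02414 = 28.71 h

29 h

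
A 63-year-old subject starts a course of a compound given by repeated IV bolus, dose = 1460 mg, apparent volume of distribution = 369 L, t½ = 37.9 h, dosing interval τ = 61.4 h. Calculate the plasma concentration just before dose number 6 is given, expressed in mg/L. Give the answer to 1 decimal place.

C₀ per dose = Dose / Vd = 1460 / 369 = 3.957 mg/L
k = ln2 / t½ = 0.693147 / 37.9 = 0.01829 h⁻¹
Fraction remaining after one interval: r = e^(−kτ) = e^(−0.01829 × 61.4) = 0.3253
Before dose 6, 5 doses have been given (aged 1τ, 2τ, 3τ, 4τ, 5τ).
C_trough = C₀ × (r + r² + … + r^5) = C₀ × r(1−r^5)/(1−r)
        = 3.957 × 0.3253 × (1 − 0.003643) / (1 − 0.3253) = 1.901 mg/L

1.9 mg/L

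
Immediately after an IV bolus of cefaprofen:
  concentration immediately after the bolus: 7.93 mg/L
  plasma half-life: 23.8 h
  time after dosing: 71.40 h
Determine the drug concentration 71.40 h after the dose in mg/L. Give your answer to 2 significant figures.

0.99 mg/L

k = ln2 / t½ = 0.693147 / 23.8 = 0.02912 h⁻¹
t / t½ = 71.40 / 23.8 = 3 half-lives
C = C₀ × (1/2)^3 = 7.930 × 0.1250 = 0.9913 mg/L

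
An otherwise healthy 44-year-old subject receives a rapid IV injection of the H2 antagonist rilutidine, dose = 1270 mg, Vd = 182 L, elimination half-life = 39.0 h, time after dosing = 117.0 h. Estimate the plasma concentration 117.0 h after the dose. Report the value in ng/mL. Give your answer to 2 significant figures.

C₀ = Dose / Vd = 1270 / 182 = 6.978 mg/L
k = ln2 / t½ = 0.693147 / 39.0 = 0.01777 h⁻¹
t / t½ = 117.0 / 39.0 = 3 half-lives
C = C₀ × (1/2)^3 = 6.978 × 0.1250 = 0.8723 mg/L
Convert: 0.8723 mg/L × 1000 = 872.3 ng/mL

870 ng/mL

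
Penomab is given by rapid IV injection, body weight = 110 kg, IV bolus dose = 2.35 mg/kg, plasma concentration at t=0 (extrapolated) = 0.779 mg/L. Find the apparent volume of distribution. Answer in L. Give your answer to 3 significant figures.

332 L

Dose = 2.35 × 110 = 258.5 mg
Vd = Dose / C₀ = 258.5 / 0.779 = 331.8 L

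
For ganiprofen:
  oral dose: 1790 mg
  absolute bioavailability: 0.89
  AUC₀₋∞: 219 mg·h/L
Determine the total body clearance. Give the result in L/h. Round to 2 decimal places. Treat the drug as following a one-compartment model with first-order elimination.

CL = F·Dose / AUC = 0.89 × 1790 / 219 = 7.274 L/h

7.27 L/h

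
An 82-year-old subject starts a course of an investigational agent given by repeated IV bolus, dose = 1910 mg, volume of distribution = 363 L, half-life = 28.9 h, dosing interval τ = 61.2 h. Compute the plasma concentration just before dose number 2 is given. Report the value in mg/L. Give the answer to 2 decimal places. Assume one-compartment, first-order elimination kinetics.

1.21 mg/L

C₀ per dose = Dose / Vd = 1910 / 363 = 5.262 mg/L
k = ln2 / t½ = 0.693147 / 28.9 = 0.02398 h⁻¹
Fraction remaining after one interval: r = e^(−kτ) = e^(−0.02398 × 61.2) = 0.2305
Before dose 2, 1 dose has been given (aged 1τ).
C_trough = C₀ × r = 5.262 × 0.2305 = 1.213 mg/L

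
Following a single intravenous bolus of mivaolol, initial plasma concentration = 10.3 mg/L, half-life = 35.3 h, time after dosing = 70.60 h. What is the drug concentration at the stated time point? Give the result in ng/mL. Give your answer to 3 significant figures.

2580 ng/mL

k = ln2 / t½ = 0.693147 / 35.3 = 0.01964 h⁻¹
t / t½ = 70.60 / 35.3 = 2 half-lives
C = C₀ × (1/2)^2 = 10.30 × 0.2500 = 2.575 mg/L
Convert: 2.575 mg/L × 1000 = 2575 ng/mL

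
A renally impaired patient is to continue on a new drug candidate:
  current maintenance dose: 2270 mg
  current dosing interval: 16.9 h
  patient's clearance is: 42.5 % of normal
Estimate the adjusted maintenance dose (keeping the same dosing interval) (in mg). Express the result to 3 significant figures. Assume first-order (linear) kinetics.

To keep the same average steady-state level, dosing rate must scale with clearance.
CL ratio = 42.5 / 100 = 0.4250
New dose (same interval) = 2270 × 0.4250 = 964.8 mg

965 mg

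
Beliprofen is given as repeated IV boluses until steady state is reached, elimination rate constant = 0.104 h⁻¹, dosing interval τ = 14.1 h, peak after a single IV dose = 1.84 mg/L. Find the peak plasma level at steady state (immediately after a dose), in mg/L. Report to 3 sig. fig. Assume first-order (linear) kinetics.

2.39 mg/L

e^(−kτ) = e^(−0.1040 × 14.1) = 0.2308
Accumulation ratio R = 1 / (1 − e^(−kτ)) = 1 / (1 − 0.2308) = 1.300
Steady-state peak = C₀ × R = 1.84 × 1.300 = 2.392 mg/L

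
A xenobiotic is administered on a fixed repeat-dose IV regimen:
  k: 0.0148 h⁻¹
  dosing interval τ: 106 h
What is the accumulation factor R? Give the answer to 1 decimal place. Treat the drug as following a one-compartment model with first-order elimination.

1.3

e^(−kτ) = e^(−0.01480 × 106) = 0.2083
Accumulation ratio R = 1 / (1 − e^(−kτ)) = 1 / (1 − 0.2083) = 1.263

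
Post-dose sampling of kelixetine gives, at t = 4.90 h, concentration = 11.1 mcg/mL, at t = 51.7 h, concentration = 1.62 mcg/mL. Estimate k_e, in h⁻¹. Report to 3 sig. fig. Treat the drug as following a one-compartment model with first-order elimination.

k = ln(C₁/C₂) / (t₂ − t₁) = ln(11.1/1.62) / (51.7 − 4.90)
  = 1.925 / 46.80 = 0.04113 h⁻¹

0.0411 h⁻¹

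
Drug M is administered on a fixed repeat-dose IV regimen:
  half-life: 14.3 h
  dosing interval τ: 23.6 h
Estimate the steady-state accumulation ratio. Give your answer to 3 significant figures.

1.47

k = ln2 / t½ = 0.693147 / 14.3 = 0.04847 h⁻¹
e^(−kτ) = e^(−0.04847 × 23.6) = 0.3186
Accumulation ratio R = 1 / (1 − e^(−kτ)) = 1 / (1 − 0.3186) = 1.468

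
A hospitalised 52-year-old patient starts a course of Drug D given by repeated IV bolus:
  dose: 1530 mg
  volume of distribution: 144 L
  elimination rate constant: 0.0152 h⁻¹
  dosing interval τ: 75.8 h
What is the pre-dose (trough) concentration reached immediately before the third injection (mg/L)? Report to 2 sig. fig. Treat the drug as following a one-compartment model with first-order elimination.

4.4 mg/L

C₀ per dose = Dose / Vd = 1530 / 144 = 10.63 mg/L
Fraction remaining after one interval: r = e^(−kτ) = e^(−0.01520 × 75.8) = 0.3160
Before dose 3, 2 doses have been given (aged 1τ, 2τ).
C_trough = C₀ × (r + r²) = 10.63 × (0.3160 + 0.09986) = 4.421 mg/L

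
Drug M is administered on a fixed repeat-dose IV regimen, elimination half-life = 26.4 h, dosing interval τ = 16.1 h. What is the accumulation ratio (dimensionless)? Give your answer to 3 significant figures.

k = ln2 / t½ = 0.693147 / 26.4 = 0.02626 h⁻¹
e^(−kτ) = e^(−0.02626 × 16.1) = 0.6552
Accumulation ratio R = 1 / (1 − e^(−kτ)) = 1 / (1 − 0.6552) = 2.900

2.90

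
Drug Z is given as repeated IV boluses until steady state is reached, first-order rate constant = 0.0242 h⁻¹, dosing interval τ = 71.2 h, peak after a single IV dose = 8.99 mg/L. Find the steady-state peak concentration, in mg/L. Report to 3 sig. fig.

10.9 mg/L

e^(−kτ) = e^(−0.02420 × 71.2) = 0.1785
Accumulation ratio R = 1 / (1 − e^(−kτ)) = 1 / (1 − 0.1785) = 1.217
Steady-state peak = C₀ × R = 8.99 × 1.217 = 10.94 mg/L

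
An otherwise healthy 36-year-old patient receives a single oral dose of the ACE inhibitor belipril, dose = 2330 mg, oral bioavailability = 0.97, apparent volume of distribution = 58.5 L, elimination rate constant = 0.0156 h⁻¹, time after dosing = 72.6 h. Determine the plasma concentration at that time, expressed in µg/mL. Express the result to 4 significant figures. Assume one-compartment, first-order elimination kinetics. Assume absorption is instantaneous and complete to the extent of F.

12.45 µg/mL

Amount reaching circulation = F × Dose = 0.97 × 2330 = 2260 mg
C₀ = F·Dose / Vd = 2260 / 58.5 = 38.63 mg/L
C = C₀ · e^(−k·t) = 38.63 × e^(−0.01560 × 72.6)
  = 38.63 × 0.3222 = 12.45 mg/L
(12.45 mg/L = 12.45 µg/mL)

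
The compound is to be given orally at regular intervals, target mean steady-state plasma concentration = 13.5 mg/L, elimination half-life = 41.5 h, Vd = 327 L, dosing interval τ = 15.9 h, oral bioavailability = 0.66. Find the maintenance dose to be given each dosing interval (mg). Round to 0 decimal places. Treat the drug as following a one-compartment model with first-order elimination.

k = ln2 / t½ = 0.693147 / 41.5 = 0.01670 h⁻¹
CL = k × Vd = 0.01670 × 327 = 5.461 L/h
At steady state, F × (Dose/τ) = Css × CL.
Dose = Css × CL × τ / F = 13.5 × 5.461 × 15.9 / 0.66 = 1776 mg

1776 mg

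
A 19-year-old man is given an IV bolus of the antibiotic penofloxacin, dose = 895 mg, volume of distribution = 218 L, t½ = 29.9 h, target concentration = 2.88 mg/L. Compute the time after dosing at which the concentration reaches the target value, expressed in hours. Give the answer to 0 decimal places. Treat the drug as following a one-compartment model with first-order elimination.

15 h

C₀ = Dose / Vd = 895.0 / 218 = 4.106 mg/L
k = ln2 / t½ = 0.693147 / 29.9 = 0.02318 h⁻¹
t = ln(C₀ / C) / k = ln(4.106 / 2.88) / 0.02318
  = ln(1.426) / 0.02318 = 0.3549 / 0.02318 = 15.31 h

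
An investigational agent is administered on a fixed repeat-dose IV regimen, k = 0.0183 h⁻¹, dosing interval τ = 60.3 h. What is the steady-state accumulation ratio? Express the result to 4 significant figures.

e^(−kτ) = e^(−0.01830 × 60.3) = 0.3317
Accumulation ratio R = 1 / (1 − e^(−kτ)) = 1 / (1 − 0.3317) = 1.496

1.496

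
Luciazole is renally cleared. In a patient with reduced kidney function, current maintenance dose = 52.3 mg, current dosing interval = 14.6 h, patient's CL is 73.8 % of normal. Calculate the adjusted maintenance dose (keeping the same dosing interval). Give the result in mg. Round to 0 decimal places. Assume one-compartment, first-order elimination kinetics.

To keep the same average steady-state level, dosing rate must scale with clearance.
CL ratio = 73.8 / 100 = 0.7380
New dose (same interval) = 52.3 × 0.7380 = 38.60 mg

39 mg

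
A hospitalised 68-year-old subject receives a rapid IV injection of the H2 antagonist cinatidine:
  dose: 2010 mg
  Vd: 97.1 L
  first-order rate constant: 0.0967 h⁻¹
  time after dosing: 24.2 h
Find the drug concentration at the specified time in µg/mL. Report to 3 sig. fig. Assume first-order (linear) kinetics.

1.99 µg/mL

C₀ = Dose / Vd = 2010 / 97.1 = 20.70 mg/L
C = C₀ · e^(−k·t) = 20.70 × e^(−0.09670 × 24.2)
  = 20.70 × 0.09631 = 1.994 mg/L
(1.994 mg/L = 1.994 µg/mL)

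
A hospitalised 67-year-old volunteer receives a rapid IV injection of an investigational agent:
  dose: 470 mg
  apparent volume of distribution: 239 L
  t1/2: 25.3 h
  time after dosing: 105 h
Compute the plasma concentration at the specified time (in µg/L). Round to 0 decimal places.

C₀ = Dose / Vd = 470.0 / 239 = 1.967 mg/L
k = ln2 / t½ = 0.693147 / 25.3 = 0.02740 h⁻¹
C = C₀ · e^(−k·t) = 1.967 × e^(−0.02740 × 105)
  = 1.967 × 0.05630 = 0.1107 mg/L
Convert: 0.1107 mg/L × 1000 = 110.7 µg/L

111 µg/L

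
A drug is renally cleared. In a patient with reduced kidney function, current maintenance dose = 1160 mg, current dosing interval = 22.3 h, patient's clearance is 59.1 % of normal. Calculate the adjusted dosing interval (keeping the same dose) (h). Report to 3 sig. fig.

To keep the same average steady-state level, dosing rate must scale with clearance.
CL ratio = 59.1 / 100 = 0.5910
New interval (same dose) = 22.3 / 0.5910 = 37.73 h

37.7 h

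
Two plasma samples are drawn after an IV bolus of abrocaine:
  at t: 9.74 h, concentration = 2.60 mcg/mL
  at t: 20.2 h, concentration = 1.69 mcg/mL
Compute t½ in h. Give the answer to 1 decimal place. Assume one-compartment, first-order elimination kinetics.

16.8 h

k = ln(C₁/C₂) / (t₂ − t₁) = ln(2.60/1.69) / (20.2 − 9.74)
  = 0.4308 / 10.46 = 0.04119 h⁻¹
t½ = ln2 / k = 0.693147 / 0.04119 = 16.83 h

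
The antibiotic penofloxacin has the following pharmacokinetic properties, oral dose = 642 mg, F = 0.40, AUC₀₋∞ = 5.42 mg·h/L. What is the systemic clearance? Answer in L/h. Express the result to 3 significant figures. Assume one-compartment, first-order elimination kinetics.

CL = F·Dose / AUC = 0.40 × 642 / 5.42 = 47.38 L/h

47.4 L/h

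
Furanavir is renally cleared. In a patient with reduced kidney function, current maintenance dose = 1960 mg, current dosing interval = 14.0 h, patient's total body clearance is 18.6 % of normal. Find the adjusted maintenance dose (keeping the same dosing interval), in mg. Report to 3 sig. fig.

To keep the same average steady-state level, dosing rate must scale with clearance.
CL ratio = 18.6 / 100 = 0.1860
New dose (same interval) = 1960 × 0.1860 = 364.6 mg

365 mg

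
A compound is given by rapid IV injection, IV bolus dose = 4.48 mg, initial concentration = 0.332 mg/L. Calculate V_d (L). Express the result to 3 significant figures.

Vd = Dose / C₀ = 4.480 / 0.332 = 13.49 L

13.5 L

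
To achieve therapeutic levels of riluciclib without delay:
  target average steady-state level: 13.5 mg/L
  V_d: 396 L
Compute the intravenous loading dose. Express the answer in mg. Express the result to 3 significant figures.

5350 mg

LD = Css × Vd = 13.5 × 396 = 5346 mg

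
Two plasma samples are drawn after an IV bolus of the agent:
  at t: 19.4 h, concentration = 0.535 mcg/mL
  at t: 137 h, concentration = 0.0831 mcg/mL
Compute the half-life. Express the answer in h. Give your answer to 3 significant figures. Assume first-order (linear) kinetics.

k = ln(C₁/C₂) / (t₂ − t₁) = ln(0.535/0.0831) / (137 − 19.4)
  = 1.862 / 117.6 = 0.01583 h⁻¹
t½ = ln2 / k = 0.693147 / 0.01583 = 43.79 h

43.8 h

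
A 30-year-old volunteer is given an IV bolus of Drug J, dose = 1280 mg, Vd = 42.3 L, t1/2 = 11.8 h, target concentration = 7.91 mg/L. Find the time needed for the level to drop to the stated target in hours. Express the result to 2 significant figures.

C₀ = Dose / Vd = 1280 / 42.3 = 30.26 mg/L
k = ln2 / t½ = 0.693147 / 11.8 = 0.05874 h⁻¹
t = ln(C₀ / C) / k = ln(30.26 / 7.91) / 0.05874
  = ln(3.826) / 0.05874 = 1.342 / 0.05874 = 22.85 h

23 h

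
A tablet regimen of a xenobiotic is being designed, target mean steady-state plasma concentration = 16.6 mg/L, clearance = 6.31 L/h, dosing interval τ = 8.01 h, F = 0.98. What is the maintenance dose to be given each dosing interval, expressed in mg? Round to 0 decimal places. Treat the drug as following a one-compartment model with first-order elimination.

At steady state, F × (Dose/τ) = Css × CL.
Dose = Css × CL × τ / F = 16.6 × 6.310 × 8.01 / 0.98 = 856.1 mg

856 mg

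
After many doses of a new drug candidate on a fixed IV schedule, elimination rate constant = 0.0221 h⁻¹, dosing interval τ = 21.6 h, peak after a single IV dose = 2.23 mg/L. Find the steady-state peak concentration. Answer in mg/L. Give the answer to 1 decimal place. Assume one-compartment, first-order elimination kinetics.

e^(−kτ) = e^(−0.02210 × 21.6) = 0.6204
Accumulation ratio R = 1 / (1 − e^(−kτ)) = 1 / (1 − 0.6204) = 2.634
Steady-state peak = C₀ × R = 2.23 × 2.634 = 5.874 mg/L

5.9 mg/L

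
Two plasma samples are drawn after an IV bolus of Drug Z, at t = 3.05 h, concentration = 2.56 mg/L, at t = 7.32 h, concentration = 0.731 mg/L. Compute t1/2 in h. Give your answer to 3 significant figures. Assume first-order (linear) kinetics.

k = ln(C₁/C₂) / (t₂ − t₁) = ln(2.56/0.731) / (7.32 − 3.05)
  = 1.253 / 4.270 = 0.2934 h⁻¹
t½ = ln2 / k = 0.693147 / 0.2934 = 2.362 h

2.36 h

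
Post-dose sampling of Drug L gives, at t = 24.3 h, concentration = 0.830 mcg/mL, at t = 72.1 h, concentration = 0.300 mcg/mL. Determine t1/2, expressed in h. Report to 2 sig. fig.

k = ln(C₁/C₂) / (t₂ − t₁) = ln(0.830/0.300) / (72.1 − 24.3)
  = 1.018 / 47.80 = 0.02130 h⁻¹
t½ = ln2 / k = 0.693147 / 0.02130 = 32.54 h

33 h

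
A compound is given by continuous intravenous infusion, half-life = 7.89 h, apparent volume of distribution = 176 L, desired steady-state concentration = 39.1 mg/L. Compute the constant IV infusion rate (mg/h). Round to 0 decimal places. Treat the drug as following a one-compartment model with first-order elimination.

k = ln2 / t½ = 0.693147 / 7.89 = 0.08785 h⁻¹
CL = k × Vd = 0.08785 × 176 = 15.46 L/h
At steady state, infusion rate R₀ = Css × CL = 39.1 × 15.46 = 604.5 mg/h

605 mg/h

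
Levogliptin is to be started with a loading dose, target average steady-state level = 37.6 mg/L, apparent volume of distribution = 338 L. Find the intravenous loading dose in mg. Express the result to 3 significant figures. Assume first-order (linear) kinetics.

LD = Css × Vd = 37.6 × 338 = 12710 mg

12700 mg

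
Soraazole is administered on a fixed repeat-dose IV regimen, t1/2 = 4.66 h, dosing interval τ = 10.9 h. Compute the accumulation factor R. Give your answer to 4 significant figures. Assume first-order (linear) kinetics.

1.246

k = ln2 / t½ = 0.693147 / 4.66 = 0.1487 h⁻¹
e^(−kτ) = e^(−0.1487 × 10.9) = 0.1977
Accumulation ratio R = 1 / (1 − e^(−kτ)) = 1 / (1 − 0.1977) = 1.246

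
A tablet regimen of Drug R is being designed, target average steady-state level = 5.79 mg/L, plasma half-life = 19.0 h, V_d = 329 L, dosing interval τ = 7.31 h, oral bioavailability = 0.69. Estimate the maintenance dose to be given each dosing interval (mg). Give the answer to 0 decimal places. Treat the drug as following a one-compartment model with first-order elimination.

k = ln2 / t½ = 0.693147 / 19.0 = 0.03648 h⁻¹
CL = k × Vd = 0.03648 × 329 = 12.00 L/h
At steady state, F × (Dose/τ) = Css × CL.
Dose = Css × CL × τ / F = 5.79 × 12.00 × 7.31 / 0.69 = 736.1 mg

736 mg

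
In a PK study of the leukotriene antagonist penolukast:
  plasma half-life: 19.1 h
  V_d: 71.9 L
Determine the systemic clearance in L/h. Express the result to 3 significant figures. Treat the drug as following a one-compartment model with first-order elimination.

2.61 L/h

k = ln2 / t½ = 0.693147 / 19.1 = 0.03629 h⁻¹
CL = k × Vd = 0.03629 × 71.9 = 2.609 L/h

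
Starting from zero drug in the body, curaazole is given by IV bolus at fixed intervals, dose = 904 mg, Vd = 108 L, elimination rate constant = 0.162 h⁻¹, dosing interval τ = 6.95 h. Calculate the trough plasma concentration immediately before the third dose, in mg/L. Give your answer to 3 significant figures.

3.60 mg/L

C₀ per dose = Dose / Vd = 904 / 108 = 8.370 mg/L
Fraction remaining after one interval: r = e^(−kτ) = e^(−0.1620 × 6.95) = 0.3244
Before dose 3, 2 doses have been given (aged 1τ, 2τ).
C_trough = C₀ × (r + r²) = 8.370 × (0.3244 + 0.1052) = 3.596 mg/L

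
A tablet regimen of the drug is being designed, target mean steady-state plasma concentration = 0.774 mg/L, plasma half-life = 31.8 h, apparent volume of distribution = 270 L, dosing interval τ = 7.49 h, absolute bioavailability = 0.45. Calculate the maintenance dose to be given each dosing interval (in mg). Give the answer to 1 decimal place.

k = ln2 / t½ = 0.693147 / 31.8 = 0.02180 h⁻¹
CL = k × Vd = 0.02180 × 270 = 5.886 L/h
At steady state, F × (Dose/τ) = Css × CL.
Dose = Css × CL × τ / F = 0.774 × 5.886 × 7.49 / 0.45 = 75.83 mg

75.8 mg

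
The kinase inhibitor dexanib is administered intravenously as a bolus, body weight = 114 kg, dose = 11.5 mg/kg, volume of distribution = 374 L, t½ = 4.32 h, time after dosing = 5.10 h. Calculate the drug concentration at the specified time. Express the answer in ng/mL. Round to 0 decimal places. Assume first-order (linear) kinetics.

Total dose = 11.5 × 114 = 1311 mg
C₀ = Dose / Vd = 1311 / 374 = 3.505 mg/L
k = ln2 / t½ = 0.693147 / 4.32 = 0.1605 h⁻¹
C = C₀ · e^(−k·t) = 3.505 × e^(−0.1605 × 5.10)
  = 3.505 × 0.4411 = 1.546 mg/L
Convert: 1.546 mg/L × 1000 = 1546 ng/mL

1546 ng/mL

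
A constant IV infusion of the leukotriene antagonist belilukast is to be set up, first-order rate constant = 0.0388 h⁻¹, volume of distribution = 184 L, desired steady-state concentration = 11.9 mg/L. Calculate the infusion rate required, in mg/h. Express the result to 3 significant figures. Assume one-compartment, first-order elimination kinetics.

85.0 mg/h

CL = k × Vd = 0.03880 × 184 = 7.139 L/h
At steady state, infusion rate R₀ = Css × CL = 11.9 × 7.139 = 84.95 mg/h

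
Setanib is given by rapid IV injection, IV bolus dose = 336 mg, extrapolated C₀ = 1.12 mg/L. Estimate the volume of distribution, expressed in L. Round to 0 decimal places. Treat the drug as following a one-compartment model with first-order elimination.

300 L

Vd = Dose / C₀ = 336.0 / 1.12 = 300.0 L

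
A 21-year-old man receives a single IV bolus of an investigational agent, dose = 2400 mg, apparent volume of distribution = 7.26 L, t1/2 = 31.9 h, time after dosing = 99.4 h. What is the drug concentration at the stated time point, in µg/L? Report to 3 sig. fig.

C₀ = Dose / Vd = 2400 / 7.26 = 330.6 mg/L
k = ln2 / t½ = 0.693147 / 31.9 = 0.02173 h⁻¹
C = C₀ · e^(−k·t) = 330.6 × e^(−0.02173 × 99.4)
  = 330.6 × 0.1153 = 38.12 mg/L
Convert: 38.12 mg/L × 1000 = 38120 µg/L

38100 µg/L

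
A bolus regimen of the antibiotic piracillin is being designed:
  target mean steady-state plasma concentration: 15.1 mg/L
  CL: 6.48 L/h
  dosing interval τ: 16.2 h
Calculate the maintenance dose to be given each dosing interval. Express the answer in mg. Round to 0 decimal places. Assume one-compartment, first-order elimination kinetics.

At steady state, Dose/τ = Css × CL.
Dose = Css × CL × τ = 15.1 × 6.480 × 16.2 = 1585 mg

1585 mg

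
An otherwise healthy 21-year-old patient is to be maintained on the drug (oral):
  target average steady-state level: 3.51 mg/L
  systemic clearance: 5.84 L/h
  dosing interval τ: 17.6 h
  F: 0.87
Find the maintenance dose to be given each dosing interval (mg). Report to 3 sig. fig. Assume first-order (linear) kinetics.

415 mg

At steady state, F × (Dose/τ) = Css × CL.
Dose = Css × CL × τ / F = 3.51 × 5.840 × 17.6 / 0.87 = 414.7 mg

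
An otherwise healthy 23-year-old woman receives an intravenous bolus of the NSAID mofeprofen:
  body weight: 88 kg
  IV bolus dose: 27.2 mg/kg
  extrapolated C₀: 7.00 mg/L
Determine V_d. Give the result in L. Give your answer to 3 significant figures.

Dose = 27.2 × 88 = 2394 mg
Vd = Dose / C₀ = 2394 / 7.00 = 342.0 L

342 L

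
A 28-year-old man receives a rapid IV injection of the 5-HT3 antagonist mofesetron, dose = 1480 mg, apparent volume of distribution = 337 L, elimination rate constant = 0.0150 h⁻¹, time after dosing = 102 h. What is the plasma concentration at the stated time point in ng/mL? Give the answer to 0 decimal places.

C₀ = Dose / Vd = 1480 / 337 = 4.392 mg/L
C = C₀ · e^(−k·t) = 4.392 × e^(−0.01500 × 102)
  = 4.392 × 0.2165 = 0.9509 mg/L
Convert: 0.9509 mg/L × 1000 = 950.9 ng/mL

951 ng/mL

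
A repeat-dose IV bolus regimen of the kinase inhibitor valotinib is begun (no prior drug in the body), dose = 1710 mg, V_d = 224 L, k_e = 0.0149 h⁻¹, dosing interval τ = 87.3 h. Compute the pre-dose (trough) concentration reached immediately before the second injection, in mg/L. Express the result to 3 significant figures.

C₀ per dose = Dose / Vd = 1710 / 224 = 7.634 mg/L
Fraction remaining after one interval: r = e^(−kτ) = e^(−0.01490 × 87.3) = 0.2723
Before dose 2, 1 dose has been given (aged 1τ).
C_trough = C₀ × r = 7.634 × 0.2723 = 2.079 mg/L

2.08 mg/L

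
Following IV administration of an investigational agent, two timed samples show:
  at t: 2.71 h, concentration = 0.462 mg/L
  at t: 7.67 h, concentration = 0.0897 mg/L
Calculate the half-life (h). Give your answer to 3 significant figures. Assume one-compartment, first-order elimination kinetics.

2.10 h

k = ln(C₁/C₂) / (t₂ − t₁) = ln(0.462/0.0897) / (7.67 − 2.71)
  = 1.639 / 4.960 = 0.3304 h⁻¹
t½ = ln2 / k = 0.693147 / 0.3304 = 2.098 h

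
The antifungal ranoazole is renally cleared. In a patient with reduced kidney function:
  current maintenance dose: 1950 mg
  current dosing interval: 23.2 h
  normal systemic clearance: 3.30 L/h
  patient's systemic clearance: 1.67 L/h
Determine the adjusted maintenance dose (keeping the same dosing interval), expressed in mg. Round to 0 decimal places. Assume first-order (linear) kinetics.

987 mg

To keep the same average steady-state level, dosing rate must scale with clearance.
CL ratio = 1.67 / 3.30 = 0.5061
New dose (same interval) = 1950 × 0.5061 = 986.9 mg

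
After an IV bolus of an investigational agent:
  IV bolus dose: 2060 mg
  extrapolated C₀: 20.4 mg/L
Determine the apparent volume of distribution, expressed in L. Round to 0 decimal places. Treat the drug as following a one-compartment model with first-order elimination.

Vd = Dose / C₀ = 2060 / 20.4 = 101.0 L

101 L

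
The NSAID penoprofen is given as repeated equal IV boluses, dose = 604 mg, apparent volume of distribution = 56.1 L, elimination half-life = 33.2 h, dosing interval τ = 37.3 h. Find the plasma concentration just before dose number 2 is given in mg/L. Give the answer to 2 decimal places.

4.94 mg/L

C₀ per dose = Dose / Vd = 604 / 56.1 = 10.77 mg/L
k = ln2 / t½ = 0.693147 / 33.2 = 0.02088 h⁻¹
Fraction remaining after one interval: r = e^(−kτ) = e^(−0.02088 × 37.3) = 0.4589
Before dose 2, 1 dose has been given (aged 1τ).
C_trough = C₀ × r = 10.77 × 0.4589 = 4.942 mg/L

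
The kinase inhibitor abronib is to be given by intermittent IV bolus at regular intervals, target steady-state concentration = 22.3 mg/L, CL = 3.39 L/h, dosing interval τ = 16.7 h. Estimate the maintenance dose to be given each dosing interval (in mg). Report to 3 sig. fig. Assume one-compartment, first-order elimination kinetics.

At steady state, Dose/τ = Css × CL.
Dose = Css × CL × τ = 22.3 × 3.390 × 16.7 = 1262 mg

1260 mg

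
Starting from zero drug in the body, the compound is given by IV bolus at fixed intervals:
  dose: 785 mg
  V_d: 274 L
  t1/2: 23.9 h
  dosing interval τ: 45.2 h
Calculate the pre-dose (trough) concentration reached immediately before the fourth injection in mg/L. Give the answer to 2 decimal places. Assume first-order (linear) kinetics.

1.04 mg/L

C₀ per dose = Dose / Vd = 785 / 274 = 2.865 mg/L
k = ln2 / t½ = 0.693147 / 23.9 = 0.02900 h⁻¹
Fraction remaining after one interval: r = e^(−kτ) = e^(−0.02900 × 45.2) = 0.2696
Before dose 4, 3 doses have been given (aged 1τ, 2τ, 3τ).
C_trough = C₀ × (r + r² + … + r^3) = C₀ × r(1−r^3)/(1−r)
        = 2.865 × 0.2696 × (1 − 0.01960) / (1 − 0.2696) = 1.037 mg/L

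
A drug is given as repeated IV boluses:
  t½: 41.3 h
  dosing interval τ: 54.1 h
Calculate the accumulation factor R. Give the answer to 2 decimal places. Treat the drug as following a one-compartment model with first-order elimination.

1.68

k = ln2 / t½ = 0.693147 / 41.3 = 0.01678 h⁻¹
e^(−kτ) = e^(−0.01678 × 54.1) = 0.4034
Accumulation ratio R = 1 / (1 − e^(−kτ)) = 1 / (1 − 0.4034) = 1.676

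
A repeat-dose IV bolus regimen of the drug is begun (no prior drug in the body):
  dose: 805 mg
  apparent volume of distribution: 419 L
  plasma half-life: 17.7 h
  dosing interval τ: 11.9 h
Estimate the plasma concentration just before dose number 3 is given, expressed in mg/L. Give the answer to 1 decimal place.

C₀ per dose = Dose / Vd = 805 / 419 = 1.921 mg/L
k = ln2 / t½ = 0.693147 / 17.7 = 0.03916 h⁻¹
Fraction remaining after one interval: r = e^(−kτ) = e^(−0.03916 × 11.9) = 0.6275
Before dose 3, 2 doses have been given (aged 1τ, 2τ).
C_trough = C₀ × (r + r²) = 1.921 × (0.6275 + 0.3938) = 1.962 mg/L

2.0 mg/L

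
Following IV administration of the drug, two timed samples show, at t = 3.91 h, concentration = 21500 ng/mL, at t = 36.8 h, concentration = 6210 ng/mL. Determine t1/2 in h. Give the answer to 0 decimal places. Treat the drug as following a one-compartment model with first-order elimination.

k = ln(C₁/C₂) / (t₂ − t₁) = ln(21500/6210) / (36.8 − 3.91)
  = 1.242 / 32.89 = 0.03776 h⁻¹
t½ = ln2 / k = 0.693147 / 0.03776 = 18.36 h

18 h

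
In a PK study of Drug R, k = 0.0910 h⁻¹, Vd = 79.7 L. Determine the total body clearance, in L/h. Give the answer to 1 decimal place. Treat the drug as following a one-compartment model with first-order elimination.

7.3 L/h

CL = k × Vd = 0.0910 × 79.7 = 7.253 L/h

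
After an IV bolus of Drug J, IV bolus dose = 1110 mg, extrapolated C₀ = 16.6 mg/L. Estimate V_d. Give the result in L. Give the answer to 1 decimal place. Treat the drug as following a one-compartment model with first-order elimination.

66.9 L

Vd = Dose / C₀ = 1110 / 16.6 = 66.87 L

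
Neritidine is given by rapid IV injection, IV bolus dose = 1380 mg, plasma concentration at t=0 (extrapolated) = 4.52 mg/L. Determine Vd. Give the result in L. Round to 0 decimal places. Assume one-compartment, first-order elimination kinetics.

Vd = Dose / C₀ = 1380 / 4.52 = 305.3 L

305 L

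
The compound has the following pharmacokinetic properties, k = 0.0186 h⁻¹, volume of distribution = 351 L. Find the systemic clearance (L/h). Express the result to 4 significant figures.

6.529 L/h

CL = k × Vd = 0.0186 × 351 = 6.529 L/h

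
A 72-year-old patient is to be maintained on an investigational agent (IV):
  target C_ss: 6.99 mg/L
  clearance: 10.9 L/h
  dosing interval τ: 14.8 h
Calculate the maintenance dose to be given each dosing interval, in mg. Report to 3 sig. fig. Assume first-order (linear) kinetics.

At steady state, Dose/τ = Css × CL.
Dose = Css × CL × τ = 6.99 × 10.90 × 14.8 = 1128 mg

1130 mg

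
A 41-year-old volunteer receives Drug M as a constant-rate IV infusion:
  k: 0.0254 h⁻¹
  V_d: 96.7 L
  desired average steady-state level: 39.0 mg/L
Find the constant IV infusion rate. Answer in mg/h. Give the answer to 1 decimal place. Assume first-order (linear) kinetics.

CL = k × Vd = 0.02540 × 96.7 = 2.456 L/h
At steady state, infusion rate R₀ = Css × CL = 39.0 × 2.456 = 95.78 mg/h

95.8 mg/h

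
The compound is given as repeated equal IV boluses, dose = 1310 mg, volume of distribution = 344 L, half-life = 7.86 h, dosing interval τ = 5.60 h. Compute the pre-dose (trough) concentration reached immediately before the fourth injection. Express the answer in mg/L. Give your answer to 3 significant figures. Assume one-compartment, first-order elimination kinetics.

C₀ per dose = Dose / Vd = 1310 / 344 = 3.808 mg/L
k = ln2 / t½ = 0.693147 / 7.86 = 0.08819 h⁻¹
Fraction remaining after one interval: r = e^(−kτ) = e^(−0.08819 × 5.60) = 0.6103
Before dose 4, 3 doses have been given (aged 1τ, 2τ, 3τ).
C_trough = C₀ × (r + r² + … + r^3) = C₀ × r(1−r^3)/(1−r)
        = 3.808 × 0.6103 × (1 − 0.2273) / (1 − 0.6103) = 4.608 mg/L

4.61 mg/L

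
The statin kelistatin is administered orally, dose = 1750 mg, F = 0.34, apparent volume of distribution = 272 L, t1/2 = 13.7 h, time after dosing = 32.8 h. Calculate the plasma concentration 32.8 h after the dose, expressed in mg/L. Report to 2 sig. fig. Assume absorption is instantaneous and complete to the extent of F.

0.42 mg/L

Amount reaching circulation = F × Dose = 0.34 × 1750 = 595.0 mg
C₀ = F·Dose / Vd = 595.0 / 272 = 2.188 mg/L
k = ln2 / t½ = 0.693147 / 13.7 = 0.05059 h⁻¹
C = C₀ · e^(−k·t) = 2.188 × e^(−0.05059 × 32.8)
  = 2.188 × 0.1903 = 0.4164 mg/L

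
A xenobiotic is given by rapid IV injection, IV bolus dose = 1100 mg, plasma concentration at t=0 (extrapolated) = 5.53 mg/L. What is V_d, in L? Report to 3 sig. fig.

199 L

Vd = Dose / C₀ = 1100 / 5.53 = 198.9 L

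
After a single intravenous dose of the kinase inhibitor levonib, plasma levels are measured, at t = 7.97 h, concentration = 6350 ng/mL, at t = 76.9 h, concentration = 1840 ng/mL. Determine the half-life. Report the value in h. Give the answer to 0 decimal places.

k = ln(C₁/C₂) / (t₂ − t₁) = ln(6350/1840) / (76.9 − 7.97)
  = 1.239 / 68.93 = 0.01797 h⁻¹
t½ = ln2 / k = 0.693147 / 0.01797 = 38.57 h

39 h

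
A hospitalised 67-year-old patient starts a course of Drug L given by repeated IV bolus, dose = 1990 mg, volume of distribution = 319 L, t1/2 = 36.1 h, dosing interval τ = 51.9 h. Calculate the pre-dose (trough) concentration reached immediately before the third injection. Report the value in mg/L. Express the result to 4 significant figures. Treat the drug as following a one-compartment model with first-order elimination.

C₀ per dose = Dose / Vd = 1990 / 319 = 6.238 mg/L
k = ln2 / t½ = 0.693147 / 36.1 = 0.01920 h⁻¹
Fraction remaining after one interval: r = e^(−kτ) = e^(−0.01920 × 51.9) = 0.3692
Before dose 3, 2 doses have been given (aged 1τ, 2τ).
C_trough = C₀ × (r + r²) = 6.238 × (0.3692 + 0.1363) = 3.153 mg/L

3.153 mg/L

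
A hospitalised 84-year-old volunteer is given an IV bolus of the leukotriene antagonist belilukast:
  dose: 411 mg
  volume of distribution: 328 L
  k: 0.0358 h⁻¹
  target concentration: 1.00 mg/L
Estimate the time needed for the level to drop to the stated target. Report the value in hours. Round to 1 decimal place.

6.3 h

C₀ = Dose / Vd = 411.0 / 328 = 1.253 mg/L
t = ln(C₀ / C) / k = ln(1.253 / 1.00) / 0.03580
  = ln(1.253) / 0.03580 = 0.2255 / 0.03580 = 6.299 h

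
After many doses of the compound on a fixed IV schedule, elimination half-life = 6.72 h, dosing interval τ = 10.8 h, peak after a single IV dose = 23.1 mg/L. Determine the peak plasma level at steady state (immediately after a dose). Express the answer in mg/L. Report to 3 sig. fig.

k = ln2 / t½ = 0.693147 / 6.72 = 0.1031 h⁻¹
e^(−kτ) = e^(−0.1031 × 10.8) = 0.3284
Accumulation ratio R = 1 / (1 − e^(−kτ)) = 1 / (1 − 0.3284) = 1.489
Steady-state peak = C₀ × R = 23.1 × 1.489 = 34.40 mg/L

34.4 mg/L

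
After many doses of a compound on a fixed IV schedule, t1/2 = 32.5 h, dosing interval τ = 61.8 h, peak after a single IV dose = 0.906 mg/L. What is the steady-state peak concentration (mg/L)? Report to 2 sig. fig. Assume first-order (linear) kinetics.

k = ln2 / t½ = 0.693147 / 32.5 = 0.02133 h⁻¹
e^(−kτ) = e^(−0.02133 × 61.8) = 0.2676
Accumulation ratio R = 1 / (1 − e^(−kτ)) = 1 / (1 − 0.2676) = 1.365
Steady-state peak = C₀ × R = 0.906 × 1.365 = 1.237 mg/L

1.2 mg/L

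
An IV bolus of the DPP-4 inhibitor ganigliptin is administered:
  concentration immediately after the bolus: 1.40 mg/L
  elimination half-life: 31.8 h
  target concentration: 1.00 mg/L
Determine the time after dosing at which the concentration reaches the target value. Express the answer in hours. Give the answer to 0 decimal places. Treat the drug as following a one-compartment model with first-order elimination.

k = ln2 / t½ = 0.693147 / 31.8 = 0.02180 h⁻¹
t = ln(C₀ / C) / k = ln(1.400 / 1.00) / 0.02180
  = ln(1.400) / 0.02180 = 0.3365 / 0.02180 = 15.44 h

15 h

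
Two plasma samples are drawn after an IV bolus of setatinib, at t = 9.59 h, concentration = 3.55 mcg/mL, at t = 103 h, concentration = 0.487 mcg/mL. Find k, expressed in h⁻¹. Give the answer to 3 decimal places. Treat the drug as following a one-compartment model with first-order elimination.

k = ln(C₁/C₂) / (t₂ − t₁) = ln(3.55/0.487) / (103 − 9.59)
  = 1.986 / 93.41 = 0.02126 h⁻¹

0.021 h⁻¹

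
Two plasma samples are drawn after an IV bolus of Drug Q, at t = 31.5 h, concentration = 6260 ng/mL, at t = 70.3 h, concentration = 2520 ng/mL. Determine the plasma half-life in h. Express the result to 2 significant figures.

k = ln(C₁/C₂) / (t₂ − t₁) = ln(6260/2520) / (70.3 − 31.5)
  = 0.9099 / 38.80 = 0.02345 h⁻¹
t½ = ln2 / k = 0.693147 / 0.02345 = 29.56 h

30 h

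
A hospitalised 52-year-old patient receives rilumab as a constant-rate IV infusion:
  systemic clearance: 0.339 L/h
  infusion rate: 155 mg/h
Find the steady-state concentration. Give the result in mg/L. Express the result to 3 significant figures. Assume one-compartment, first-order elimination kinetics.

At steady state Css = R₀ / CL = 155 / 0.3390 = 457.2 mg/L

457 mg/L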